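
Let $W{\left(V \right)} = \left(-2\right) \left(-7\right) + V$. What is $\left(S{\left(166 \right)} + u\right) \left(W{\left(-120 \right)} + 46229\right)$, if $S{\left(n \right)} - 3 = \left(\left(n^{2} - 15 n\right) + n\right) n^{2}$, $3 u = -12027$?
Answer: $32068813901278$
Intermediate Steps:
$W{\left(V \right)} = 14 + V$
$u = -4009$ ($u = \frac{1}{3} \left(-12027\right) = -4009$)
$S{\left(n \right)} = 3 + n^{2} \left(n^{2} - 14 n\right)$ ($S{\left(n \right)} = 3 + \left(\left(n^{2} - 15 n\right) + n\right) n^{2} = 3 + \left(n^{2} - 14 n\right) n^{2} = 3 + n^{2} \left(n^{2} - 14 n\right)$)
$\left(S{\left(166 \right)} + u\right) \left(W{\left(-120 \right)} + 46229\right) = \left(\left(3 + 166^{4} - 14 \cdot 166^{3}\right) - 4009\right) \left(\left(14 - 120\right) + 46229\right) = \left(\left(3 + 759333136 - 64040144\right) - 4009\right) \left(-106 + 46229\right) = \left(\left(3 + 759333136 - 64040144\right) - 4009\right) 46123 = \left(695292995 - 4009\right) 46123 = 695288986 \cdot 46123 = 32068813901278$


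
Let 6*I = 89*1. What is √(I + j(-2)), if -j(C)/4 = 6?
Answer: I*√330/6 ≈ 3.0276*I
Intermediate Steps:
j(C) = -24 (j(C) = -4*6 = -24)
I = 89/6 (I = (89*1)/6 = (⅙)*89 = 89/6 ≈ 14.833)
√(I + j(-2)) = √(89/6 - 24) = √(-55/6) = I*√330/6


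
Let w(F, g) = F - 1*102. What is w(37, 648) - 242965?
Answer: -243030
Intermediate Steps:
w(F, g) = -102 + F (w(F, g) = F - 102 = -102 + F)
w(37, 648) - 242965 = (-102 + 37) - 242965 = -65 - 242965 = -243030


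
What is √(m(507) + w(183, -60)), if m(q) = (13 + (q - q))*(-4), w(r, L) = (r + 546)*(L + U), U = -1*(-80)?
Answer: 8*√227 ≈ 120.53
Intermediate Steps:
U = 80
w(r, L) = (80 + L)*(546 + r) (w(r, L) = (r + 546)*(L + 80) = (546 + r)*(80 + L) = (80 + L)*(546 + r))
m(q) = -52 (m(q) = (13 + 0)*(-4) = 13*(-4) = -52)
√(m(507) + w(183, -60)) = √(-52 + (43680 + 80*183 + 546*(-60) - 60*183)) = √(-52 + (43680 + 14640 - 32760 - 10980)) = √(-52 + 14580) = √14528 = 8*√227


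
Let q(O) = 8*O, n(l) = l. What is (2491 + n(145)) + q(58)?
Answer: 3100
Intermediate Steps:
(2491 + n(145)) + q(58) = (2491 + 145) + 8*58 = 2636 + 464 = 3100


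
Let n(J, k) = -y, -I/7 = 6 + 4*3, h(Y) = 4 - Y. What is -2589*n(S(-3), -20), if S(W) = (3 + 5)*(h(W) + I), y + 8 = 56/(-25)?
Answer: -662784/25 ≈ -26511.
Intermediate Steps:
I = -126 (I = -7*(6 + 4*3) = -7*(6 + 12) = -7*18 = -126)
y = -256/25 (y = -8 + 56/(-25) = -8 + 56*(-1/25) = -8 - 56/25 = -256/25 ≈ -10.240)
S(W) = -976 - 8*W (S(W) = (3 + 5)*((4 - W) - 126) = 8*(-122 - W) = -976 - 8*W)
n(J, k) = 256/25 (n(J, k) = -1*(-256/25) = 256/25)
-2589*n(S(-3), -20) = -2589*256/25 = -662784/25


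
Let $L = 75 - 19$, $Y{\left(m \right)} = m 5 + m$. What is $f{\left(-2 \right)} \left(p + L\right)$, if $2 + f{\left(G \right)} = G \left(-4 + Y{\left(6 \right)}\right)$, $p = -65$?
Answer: $594$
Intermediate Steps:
$Y{\left(m \right)} = 6 m$ ($Y{\left(m \right)} = 5 m + m = 6 m$)
$L = 56$
$f{\left(G \right)} = -2 + 32 G$ ($f{\left(G \right)} = -2 + G \left(-4 + 6 \cdot 6\right) = -2 + G \left(-4 + 36\right) = -2 + G 32 = -2 + 32 G$)
$f{\left(-2 \right)} \left(p + L\right) = \left(-2 + 32 \left(-2\right)\right) \left(-65 + 56\right) = \left(-2 - 64\right) \left(-9\right) = \left(-66\right) \left(-9\right) = 594$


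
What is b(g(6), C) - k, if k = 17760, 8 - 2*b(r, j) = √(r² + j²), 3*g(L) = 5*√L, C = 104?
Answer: -17756 - √97494/6 ≈ -17808.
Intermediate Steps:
g(L) = 5*√L/3 (g(L) = (5*√L)/3 = 5*√L/3)
b(r, j) = 4 - √(j² + r²)/2 (b(r, j) = 4 - √(r² + j²)/2 = 4 - √(j² + r²)/2)
b(g(6), C) - k = (4 - √(104² + (5*√6/3)²)/2) - 1*17760 = (4 - √(10816 + 50/3)/2) - 17760 = (4 - √97494/6) - 17760 = -17756 - √97494/6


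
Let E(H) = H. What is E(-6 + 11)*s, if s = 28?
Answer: 140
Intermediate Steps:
E(-6 + 11)*s = (-6 + 11)*28 = 5*28 = 140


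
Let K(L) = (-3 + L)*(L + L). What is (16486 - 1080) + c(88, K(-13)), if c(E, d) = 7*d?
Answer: 18318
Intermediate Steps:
K(L) = 2*L*(-3 + L) (K(L) = (-3 + L)*(2*L) = 2*L*(-3 + L))
(16486 - 1080) + c(88, K(-13)) = (16486 - 1080) + 7*(2*(-13)*(-3 - 13)) = 15406 + 7*(2*(-13)*(-16)) = 15406 + 7*416 = 15406 + 2912 = 18318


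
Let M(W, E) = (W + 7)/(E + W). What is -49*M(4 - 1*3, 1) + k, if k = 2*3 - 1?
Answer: -191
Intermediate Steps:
k = 5 (k = 6 - 1 = 5)
M(W, E) = (7 + W)/(E + W)
-49*M(4 - 1*3, 1) + k = -49*(7 + (4 - 1*3))/(1 + (4 - 1*3)) + 5 = -49*(7 + (4 - 3))/(1 + (4 - 3)) + 5 = -49*(7 + 1)/(1 + 1) + 5 = -49*8/2 + 5 = -49*4 + 5 = -196 + 5 = -191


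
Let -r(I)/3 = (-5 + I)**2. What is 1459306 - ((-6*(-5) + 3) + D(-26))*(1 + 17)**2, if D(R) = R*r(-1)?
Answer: 538822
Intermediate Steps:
r(I) = -3*(-5 + I)**2
D(R) = -108*R (D(R) = R*(-3*(-5 - 1)**2) = R*(-3*(-6)**2) = R*(-3*36) = R*(-108) = -108*R)
1459306 - ((-6*(-5) + 3) + D(-26))*(1 + 17)**2 = 1459306 - ((-6*(-5) + 3) - 108*(-26))*(1 + 17)**2 = 1459306 - ((30 + 3) + 2808)*18**2 = 1459306 - (33 + 2808)*324 = 1459306 - 2841*324 = 1459306 - 1*920484 = 1459306 - 920484 = 538822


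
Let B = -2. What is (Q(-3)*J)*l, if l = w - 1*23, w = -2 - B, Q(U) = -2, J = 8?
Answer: 368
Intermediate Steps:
w = 0 (w = -2 - 1*(-2) = -2 + 2 = 0)
l = -23 (l = 0 - 1*23 = 0 - 23 = -23)
(Q(-3)*J)*l = -2*8*(-23) = -16*(-23) = 368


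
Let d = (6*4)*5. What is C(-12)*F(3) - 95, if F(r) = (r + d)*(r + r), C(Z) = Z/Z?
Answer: 643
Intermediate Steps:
d = 120 (d = 24*5 = 120)
C(Z) = 1
F(r) = 2*r*(120 + r) (F(r) = (r + 120)*(r + r) = (120 + r)*(2*r) = 2*r*(120 + r))
C(-12)*F(3) - 95 = 1*(2*3*(120 + 3)) - 95 = 1*(2*3*123) - 95 = 1*738 - 95 = 738 - 95 = 643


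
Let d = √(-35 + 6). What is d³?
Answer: -29*I*√29 ≈ -156.17*I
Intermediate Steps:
d = I*√29 (d = √(-29) = I*√29 ≈ 5.3852*I)
d³ = (I*√29)³ = -29*I*√29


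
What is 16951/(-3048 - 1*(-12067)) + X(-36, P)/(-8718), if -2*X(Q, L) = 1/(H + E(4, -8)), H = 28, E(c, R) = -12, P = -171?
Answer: 4728931195/2516084544 ≈ 1.8795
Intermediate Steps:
X(Q, L) = -1/32 (X(Q, L) = -1/(2*(28 - 12)) = -½/16 = -½*1/16 = -1/32)
16951/(-3048 - 1*(-12067)) + X(-36, P)/(-8718) = 16951/(-3048 - 1*(-12067)) - 1/32/(-8718) = 16951/(-3048 + 12067) - 1/32*(-1/8718) = 16951/9019 + 1/278976 = 4728931195/2516084544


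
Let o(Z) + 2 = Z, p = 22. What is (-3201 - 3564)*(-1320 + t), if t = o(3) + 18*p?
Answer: 6244095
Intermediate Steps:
o(Z) = -2 + Z
t = 397 (t = (-2 + 3) + 18*22 = 1 + 396 = 397)
(-3201 - 3564)*(-1320 + t) = (-3201 - 3564)*(-1320 + 397) = -6765*(-923) = 6244095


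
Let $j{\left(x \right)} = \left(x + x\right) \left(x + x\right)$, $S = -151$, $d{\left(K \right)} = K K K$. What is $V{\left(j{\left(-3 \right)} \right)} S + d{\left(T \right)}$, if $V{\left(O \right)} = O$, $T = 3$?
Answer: $-5409$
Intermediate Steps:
$d{\left(K \right)} = K^{3}$ ($d{\left(K \right)} = K^{2} K = K^{3}$)
$j{\left(x \right)} = 4 x^{2}$ ($j{\left(x \right)} = 2 x 2 x = 4 x^{2}$)
$V{\left(j{\left(-3 \right)} \right)} S + d{\left(T \right)} = 4 \left(-3\right)^{2} \left(-151\right) + 3^{3} = 4 \cdot 9 \left(-151\right) + 27 = 36 \left(-151\right) + 27 = -5436 + 27 = -5409$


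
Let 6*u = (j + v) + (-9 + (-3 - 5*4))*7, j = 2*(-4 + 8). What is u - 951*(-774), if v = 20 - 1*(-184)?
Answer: 736072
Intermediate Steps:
v = 204 (v = 20 + 184 = 204)
j = 8 (j = 2*4 = 8)
u = -2 (u = ((8 + 204) + (-9 + (-3 - 5*4))*7)/6 = (212 + (-9 + (-3 - 20))*7)/6 = (212 + (-9 - 23)*7)/6 = (212 - 32*7)/6 = (212 - 224)/6 = (⅙)*(-12) = -2)
u - 951*(-774) = -2 - 951*(-774) = -2 + 736074 = 736072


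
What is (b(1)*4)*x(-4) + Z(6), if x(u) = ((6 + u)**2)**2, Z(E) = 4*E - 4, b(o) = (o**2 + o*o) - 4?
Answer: -108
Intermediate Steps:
b(o) = -4 + 2*o**2 (b(o) = (o**2 + o**2) - 4 = 2*o**2 - 4 = -4 + 2*o**2)
Z(E) = -4 + 4*E
x(u) = (6 + u)**4
(b(1)*4)*x(-4) + Z(6) = ((-4 + 2*1**2)*4)*(6 - 4)**4 + (-4 + 4*6) = ((-4 + 2*1)*4)*2**4 + (-4 + 24) = ((-4 + 2)*4)*16 + 20 = -2*4*16 + 20 = -8*16 + 20 = -128 + 20 = -108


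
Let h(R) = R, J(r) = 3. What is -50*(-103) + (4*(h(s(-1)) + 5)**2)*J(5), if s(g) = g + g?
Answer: 5258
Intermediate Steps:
s(g) = 2*g
-50*(-103) + (4*(h(s(-1)) + 5)**2)*J(5) = -50*(-103) + (4*(2*(-1) + 5)**2)*3 = 5150 + (4*(-2 + 5)**2)*3 = 5150 + (4*3**2)*3 = 5150 + (4*9)*3 = 5150 + 36*3 = 5150 + 108 = 5258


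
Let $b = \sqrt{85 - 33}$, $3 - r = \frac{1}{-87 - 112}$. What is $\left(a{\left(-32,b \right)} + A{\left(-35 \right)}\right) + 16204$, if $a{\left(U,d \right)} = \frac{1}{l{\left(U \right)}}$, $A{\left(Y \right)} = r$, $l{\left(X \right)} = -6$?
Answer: $\frac{19350965}{1194} \approx 16207.0$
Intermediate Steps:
$r = \frac{598}{199}$ ($r = 3 - \frac{1}{-87 - 112} = 3 - \frac{1}{-199} = 3 - - \frac{1}{199} = 3 + \frac{1}{199} = \frac{598}{199} \approx 3.005$)
$b = 2 \sqrt{13}$ ($b = \sqrt{52} = 2 \sqrt{13} \approx 7.2111$)
$A{\left(Y \right)} = \frac{598}{199}$
$a{\left(U,d \right)} = - \frac{1}{6}$ ($a{\left(U,d \right)} = \frac{1}{-6} = - \frac{1}{6}$)
$\left(a{\left(-32,b \right)} + A{\left(-35 \right)}\right) + 16204 = \left(- \frac{1}{6} + \frac{598}{199}\right) + 16204 = \frac{3389}{1194} + 16204 = \frac{19350965}{1194}$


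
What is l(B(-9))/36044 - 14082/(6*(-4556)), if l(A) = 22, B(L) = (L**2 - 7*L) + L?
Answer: 21173875/41054116 ≈ 0.51575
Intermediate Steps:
B(L) = L**2 - 6*L
l(B(-9))/36044 - 14082/(6*(-4556)) = 22/36044 - 14082/(6*(-4556)) = 22*(1/36044) - 14082/(-27336) = 11/18022 - 14082*(-1/27336) = 11/18022 + 2347/4556 = 21173875/41054116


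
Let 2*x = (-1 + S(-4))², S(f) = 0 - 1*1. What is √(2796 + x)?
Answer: √2798 ≈ 52.896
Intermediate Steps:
S(f) = -1 (S(f) = 0 - 1 = -1)
x = 2 (x = (-1 - 1)²/2 = (½)*(-2)² = (½)*4 = 2)
√(2796 + x) = √(2796 + 2) = √2798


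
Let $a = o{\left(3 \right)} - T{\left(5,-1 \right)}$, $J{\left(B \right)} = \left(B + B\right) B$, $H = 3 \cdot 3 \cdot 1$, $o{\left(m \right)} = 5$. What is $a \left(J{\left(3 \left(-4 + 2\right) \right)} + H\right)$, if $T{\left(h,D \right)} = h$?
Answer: $0$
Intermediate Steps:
$H = 9$ ($H = 9 \cdot 1 = 9$)
$J{\left(B \right)} = 2 B^{2}$ ($J{\left(B \right)} = 2 B B = 2 B^{2}$)
$a = 0$ ($a = 5 - 5 = 0$)
$a \left(J{\left(3 \left(-4 + 2\right) \right)} + H\right) = 0 \left(2 \left(3 \left(-4 + 2\right)\right)^{2} + 9\right) = 0 \left(2 \left(3 \left(-2\right)\right)^{2} + 9\right) = 0 \left(2 \left(-6\right)^{2} + 9\right) = 0 \left(2 \cdot 36 + 9\right) = 0 \left(72 + 9\right) = 0 \cdot 81 = 0$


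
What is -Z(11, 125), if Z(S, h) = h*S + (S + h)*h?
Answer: -18375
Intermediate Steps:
Z(S, h) = S*h + h*(S + h)
-Z(11, 125) = -125*(125 + 2*11) = -125*(125 + 22) = -125*147 = -1*18375 = -18375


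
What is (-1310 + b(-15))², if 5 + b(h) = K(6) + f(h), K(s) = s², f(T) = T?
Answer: 1674436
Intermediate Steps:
b(h) = 31 + h (b(h) = -5 + (6² + h) = -5 + (36 + h) = 31 + h)
(-1310 + b(-15))² = (-1310 + (31 - 15))² = (-1310 + 16)² = (-1294)² = 1674436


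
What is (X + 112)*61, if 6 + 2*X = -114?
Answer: 3172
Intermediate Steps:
X = -60 (X = -3 + (1/2)*(-114) = -3 - 57 = -60)
(X + 112)*61 = (-60 + 112)*61 = 52*61 = 3172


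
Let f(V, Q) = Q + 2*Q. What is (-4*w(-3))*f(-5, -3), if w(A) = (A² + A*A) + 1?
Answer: 684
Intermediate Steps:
f(V, Q) = 3*Q
w(A) = 1 + 2*A² (w(A) = (A² + A²) + 1 = 2*A² + 1 = 1 + 2*A²)
(-4*w(-3))*f(-5, -3) = (-4*(1 + 2*(-3)²))*(3*(-3)) = -4*(1 + 2*9)*(-9) = -4*(1 + 18)*(-9) = -4*19*(-9) = -76*(-9) = 684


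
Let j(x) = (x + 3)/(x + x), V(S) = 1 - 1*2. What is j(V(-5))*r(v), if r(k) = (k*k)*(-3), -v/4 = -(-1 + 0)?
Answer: 48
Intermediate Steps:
v = -4 (v = -(-4)*(-1 + 0) = -(-4)*(-1) = -4*1 = -4)
r(k) = -3*k² (r(k) = k²*(-3) = -3*k²)
V(S) = -1 (V(S) = 1 - 2 = -1)
j(x) = (3 + x)/(2*x) (j(x) = (3 + x)/((2*x)) = (3 + x)*(1/(2*x)) = (3 + x)/(2*x))
j(V(-5))*r(v) = ((½)*(3 - 1)/(-1))*(-3*(-4)²) = ((½)*(-1)*2)*(-3*16) = -1*(-48) = 48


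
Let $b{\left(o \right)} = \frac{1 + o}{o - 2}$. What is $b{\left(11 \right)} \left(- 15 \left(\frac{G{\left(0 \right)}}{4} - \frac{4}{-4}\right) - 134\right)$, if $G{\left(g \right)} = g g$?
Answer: $- \frac{596}{3} \approx -198.67$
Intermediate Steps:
$G{\left(g \right)} = g^{2}$
$b{\left(o \right)} = \frac{1 + o}{-2 + o}$
$b{\left(11 \right)} \left(- 15 \left(\frac{G{\left(0 \right)}}{4} - \frac{4}{-4}\right) - 134\right) = \frac{1 + 11}{-2 + 11} \left(- 15 \left(\frac{0^{2}}{4} - \frac{4}{-4}\right) - 134\right) = \frac{1}{9} \cdot 12 \left(- 15 \left(0 \cdot \frac{1}{4} - -1\right) - 134\right) = \frac{1}{9} \cdot 12 \left(- 15 \left(0 + 1\right) - 134\right) = \frac{4 \left(\left(-15\right) 1 - 134\right)}{3} = \frac{4 \left(-15 - 134\right)}{3} = \frac{4}{3} \left(-149\right) = - \frac{596}{3}$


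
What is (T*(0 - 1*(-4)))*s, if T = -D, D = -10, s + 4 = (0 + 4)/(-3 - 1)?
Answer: -200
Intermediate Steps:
s = -5 (s = -4 + (0 + 4)/(-3 - 1) = -4 + 4/(-4) = -4 + 4*(-¼) = -4 - 1 = -5)
T = 10 (T = -1*(-10) = 10)
(T*(0 - 1*(-4)))*s = (10*(0 - 1*(-4)))*(-5) = (10*(0 + 4))*(-5) = (10*4)*(-5) = 40*(-5) = -200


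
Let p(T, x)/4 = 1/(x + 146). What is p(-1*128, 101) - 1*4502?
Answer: -1111990/247 ≈ -4502.0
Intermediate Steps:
p(T, x) = 4/(146 + x) (p(T, x) = 4/(x + 146) = 4/(146 + x))
p(-1*128, 101) - 1*4502 = 4/(146 + 101) - 1*4502 = 4/247 - 4502 = -1111990/247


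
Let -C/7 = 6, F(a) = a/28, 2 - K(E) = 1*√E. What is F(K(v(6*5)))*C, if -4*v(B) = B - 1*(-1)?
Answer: -3 + 3*I*√31/4 ≈ -3.0 + 4.1758*I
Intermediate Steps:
v(B) = -¼ - B/4 (v(B) = -(B - 1*(-1))/4 = -(B + 1)/4 = -(1 + B)/4 = -¼ - B/4)
K(E) = 2 - √E
F(a) = a/28 (F(a) = a*(1/28) = a/28)
C = -42 (C = -7*6 = -42)
F(K(v(6*5)))*C = ((2 - √(-¼ - 3*5/2))/28)*(-42) = ((2 - √(-¼ - ¼*30))/28)*(-42) = ((2 - √(-¼ - 15/2))/28)*(-42) = ((2 - √(-31/4))/28)*(-42) = ((2 - I*√31/2)/28)*(-42) = (1/14 - I*√31/56)*(-42) = -3 + 3*I*√31/4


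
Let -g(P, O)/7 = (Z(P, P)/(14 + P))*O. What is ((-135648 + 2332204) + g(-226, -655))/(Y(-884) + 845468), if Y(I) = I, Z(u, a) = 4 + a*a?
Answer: 9644503/7460492 ≈ 1.2927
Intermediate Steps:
Z(u, a) = 4 + a²
g(P, O) = -7*O*(4 + P²)/(14 + P) (g(P, O) = -7*(4 + P²)/(14 + P)*O = -7*O*(4 + P²)/(14 + P))
((-135648 + 2332204) + g(-226, -655))/(Y(-884) + 845468) = ((-135648 + 2332204) - 7*(-655)*(4 + (-226)²)/(14 - 226))/(-884 + 845468) = (2196556 - 7*(-655)*(4 + 51076)/(-212))/844584 = (2196556 - 7*(-655)*(-1/212)*51080)*(1/844584) = (2196556 - 58550450/53)*(1/844584) = (57867018/53)*(1/844584) = 9644503/7460492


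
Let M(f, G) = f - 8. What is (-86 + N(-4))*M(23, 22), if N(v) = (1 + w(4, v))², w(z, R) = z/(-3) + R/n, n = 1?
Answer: -3025/3 ≈ -1008.3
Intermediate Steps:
M(f, G) = -8 + f
w(z, R) = R - z/3 (w(z, R) = z/(-3) + R/1 = z*(-⅓) + R*1 = -z/3 + R = R - z/3)
N(v) = (-⅓ + v)² (N(v) = (1 + (v - ⅓*4))² = (1 + (v - 4/3))² = (1 + (-4/3 + v))² = (-⅓ + v)²)
(-86 + N(-4))*M(23, 22) = (-86 + (-1 + 3*(-4))²/9)*(-8 + 23) = (-86 + (-1 - 12)²/9)*15 = (-86 + (⅑)*(-13)²)*15 = (-86 + (⅑)*169)*15 = (-86 + 169/9)*15 = -605/9*15 = -3025/3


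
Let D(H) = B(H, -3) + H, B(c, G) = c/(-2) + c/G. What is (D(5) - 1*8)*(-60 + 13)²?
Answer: -94987/6 ≈ -15831.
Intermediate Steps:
B(c, G) = -c/2 + c/G (B(c, G) = c*(-½) + c/G = -c/2 + c/G)
D(H) = H/6 (D(H) = (-H/2 + H/(-3)) + H = (-H/2 + H*(-⅓)) + H = (-H/2 - H/3) + H = -5*H/6 + H = H/6)
(D(5) - 1*8)*(-60 + 13)² = ((⅙)*5 - 1*8)*(-60 + 13)² = (⅚ - 8)*(-47)² = -43/6*2209 = -94987/6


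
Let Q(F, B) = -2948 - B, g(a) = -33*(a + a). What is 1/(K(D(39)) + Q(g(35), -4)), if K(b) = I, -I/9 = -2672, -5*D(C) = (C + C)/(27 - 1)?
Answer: 1/21104 ≈ 4.7384e-5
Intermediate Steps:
D(C) = -C/65 (D(C) = -(C + C)/(5*(27 - 1)) = -2*C/(5*26) = -C/65)
I = 24048 (I = -9*(-2672) = 24048)
K(b) = 24048
g(a) = -66*a
1/(K(D(39)) + Q(g(35), -4)) = 1/(24048 + (-2948 - 1*(-4))) = 1/(24048 + (-2948 + 4)) = 1/(24048 - 2944) = 1/21104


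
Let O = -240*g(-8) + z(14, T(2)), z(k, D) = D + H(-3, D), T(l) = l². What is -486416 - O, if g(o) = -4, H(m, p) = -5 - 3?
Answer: -487372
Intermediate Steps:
H(m, p) = -8
z(k, D) = -8 + D (z(k, D) = D - 8 = -8 + D)
O = 956 (O = -240*(-4) + (-8 + 2²) = 960 + (-8 + 4) = 960 - 4 = 956)
-486416 - O = -486416 - 1*956 = -486416 - 956 = -487372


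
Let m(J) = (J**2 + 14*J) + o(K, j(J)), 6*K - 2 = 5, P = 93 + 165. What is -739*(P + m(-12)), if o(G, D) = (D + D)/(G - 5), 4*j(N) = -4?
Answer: -3986166/23 ≈ -1.7331e+5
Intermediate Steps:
P = 258
j(N) = -1 (j(N) = (1/4)*(-4) = -1)
K = 7/6 (K = 1/3 + (1/6)*5 = 1/3 + 5/6 = 7/6 ≈ 1.1667)
o(G, D) = 2*D/(-5 + G) (o(G, D) = (2*D)/(-5 + G) = 2*D/(-5 + G))
m(J) = 12/23 + J**2 + 14*J (m(J) = (J**2 + 14*J) + 2*(-1)/(-5 + 7/6) = (J**2 + 14*J) + 2*(-1)/(-23/6) = (J**2 + 14*J) + 2*(-1)*(-6/23) = (J**2 + 14*J) + 12/23 = 12/23 + J**2 + 14*J)
-739*(P + m(-12)) = -739*(258 + (12/23 + (-12)**2 + 14*(-12))) = -739*(258 + (12/23 + 144 - 168)) = -739*(258 - 540/23) = -739*5394/23 = -3986166/23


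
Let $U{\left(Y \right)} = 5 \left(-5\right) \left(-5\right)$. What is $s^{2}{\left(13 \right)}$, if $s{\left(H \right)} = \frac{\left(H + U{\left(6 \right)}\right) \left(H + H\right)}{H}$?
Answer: $76176$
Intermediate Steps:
$U{\left(Y \right)} = 125$ ($U{\left(Y \right)} = \left(-25\right) \left(-5\right) = 125$)
$s{\left(H \right)} = 250 + 2 H$ ($s{\left(H \right)} = \frac{\left(H + 125\right) \left(H + H\right)}{H} = \frac{\left(125 + H\right) 2 H}{H} = \frac{2 H \left(125 + H\right)}{H} = 250 + 2 H$)
$s^{2}{\left(13 \right)} = \left(250 + 2 \cdot 13\right)^{2} = \left(250 + 26\right)^{2} = 276^{2} = 76176$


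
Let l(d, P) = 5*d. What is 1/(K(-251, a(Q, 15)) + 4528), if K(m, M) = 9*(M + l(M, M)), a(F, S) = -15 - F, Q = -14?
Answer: 1/4474 ≈ 0.00022351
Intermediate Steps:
K(m, M) = 54*M (K(m, M) = 9*(M + 5*M) = 9*(6*M) = 54*M)
1/(K(-251, a(Q, 15)) + 4528) = 1/(54*(-15 - 1*(-14)) + 4528) = 1/(54*(-15 + 14) + 4528) = 1/(54*(-1) + 4528) = 1/(-54 + 4528) = 1/4474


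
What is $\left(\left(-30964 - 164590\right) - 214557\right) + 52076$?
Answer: $-358035$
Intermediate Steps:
$\left(\left(-30964 - 164590\right) - 214557\right) + 52076 = \left(-195554 - 214557\right) + 52076 = -410111 + 52076 = -358035$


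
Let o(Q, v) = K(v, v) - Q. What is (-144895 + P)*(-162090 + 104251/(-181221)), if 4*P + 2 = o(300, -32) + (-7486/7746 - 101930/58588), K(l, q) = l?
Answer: 1932671669236044255201655/82242194093208 ≈ 2.3500e+10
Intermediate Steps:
o(Q, v) = v - Q
P = -38201225995/453822648 (P = -½ + ((-32 - 1*300) + (-7486/7746 - 101930/58588))/4 = -½ + ((-32 - 300) + (-7486*1/7746 - 101930*1/58588))/4 = -½ + (-332 + (-3743/3873 - 50965/29294))/4 = -½ + (-332 - 307034887/113455662)/4 = -½ + (¼)*(-37974314671/113455662) = -½ - 37974314671/453822648 = -38201225995/453822648 ≈ -84.177)
(-144895 + P)*(-162090 + 104251/(-181221)) = (-144895 - 38201225995/453822648)*(-162090 + 104251/(-181221)) = -65794833807955*(-162090 + 104251*(-1/181221))/453822648 = -65794833807955*(-162090 - 104251/181221)/453822648 = -65794833807955/453822648*(-29374216141/181221) = 1932671669236044255201655/82242194093208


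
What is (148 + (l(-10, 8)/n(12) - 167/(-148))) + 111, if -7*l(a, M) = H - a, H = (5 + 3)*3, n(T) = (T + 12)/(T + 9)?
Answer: 18935/74 ≈ 255.88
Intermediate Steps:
n(T) = (12 + T)/(9 + T)
H = 24 (H = 8*3 = 24)
l(a, M) = -24/7 + a/7 (l(a, M) = -(24 - a)/7 = -24/7 + a/7)
(148 + (l(-10, 8)/n(12) - 167/(-148))) + 111 = (148 + ((-24/7 + (1/7)*(-10))/(((12 + 12)/(9 + 12))) - 167/(-148))) + 111 = (148 + ((-24/7 - 10/7)/((24/21)) - 167*(-1/148))) + 111 = (148 + (-34/(7*((1/21)*24)) + 167/148)) + 111 = (148 + (-34/(7*8/7) + 167/148)) + 111 = (148 + (-34/7*7/8 + 167/148)) + 111 = (148 + (-17/4 + 167/148)) + 111 = (148 - 231/74) + 111 = 10721/74 + 111 = 18935/74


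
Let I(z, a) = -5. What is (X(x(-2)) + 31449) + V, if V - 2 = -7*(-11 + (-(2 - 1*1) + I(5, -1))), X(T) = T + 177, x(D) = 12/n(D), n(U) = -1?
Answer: 31735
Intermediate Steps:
x(D) = -12 (x(D) = 12/(-1) = 12*(-1) = -12)
X(T) = 177 + T
V = 121 (V = 2 - 7*(-11 + (-(2 - 1*1) - 5)) = 2 - 7*(-11 + (-(2 - 1) - 5)) = 2 - 7*(-11 + (-1*1 - 5)) = 2 - 7*(-11 + (-1 - 5)) = 2 - 7*(-11 - 6) = 2 - 7*(-17) = 2 + 119 = 121)
(X(x(-2)) + 31449) + V = ((177 - 12) + 31449) + 121 = (165 + 31449) + 121 = 31614 + 121 = 31735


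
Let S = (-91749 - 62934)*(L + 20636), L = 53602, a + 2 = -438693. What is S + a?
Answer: -11483795249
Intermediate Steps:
a = -438695 (a = -2 - 438693 = -438695)
S = -11483356554 (S = (-91749 - 62934)*(53602 + 20636) = -154683*74238 = -11483356554)
S + a = -11483356554 - 438695 = -11483795249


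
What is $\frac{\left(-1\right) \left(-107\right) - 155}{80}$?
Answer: $- \frac{3}{5} \approx -0.6$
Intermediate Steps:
$\frac{\left(-1\right) \left(-107\right) - 155}{80} = \frac{107 - 155}{80} = \frac{1}{80} \left(-48\right) = - \frac{3}{5}$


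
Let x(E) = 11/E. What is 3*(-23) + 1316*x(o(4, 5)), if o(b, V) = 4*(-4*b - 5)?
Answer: -724/3 ≈ -241.33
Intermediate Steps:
o(b, V) = -20 - 16*b (o(b, V) = 4*(-5 - 4*b) = -20 - 16*b)
3*(-23) + 1316*x(o(4, 5)) = 3*(-23) + 1316*(11/(-20 - 16*4)) = -69 + 1316*(11/(-20 - 64)) = -69 + 1316*(11/(-84)) = -69 + 1316*(11*(-1/84)) = -69 + 1316*(-11/84) = -69 - 517/3 = -724/3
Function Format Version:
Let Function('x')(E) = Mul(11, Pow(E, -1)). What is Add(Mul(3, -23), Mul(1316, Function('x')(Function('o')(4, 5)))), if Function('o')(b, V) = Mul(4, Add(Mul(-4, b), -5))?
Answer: Rational(-724, 3) ≈ -241.33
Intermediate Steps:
Function('o')(b, V) = Add(-20, Mul(-16, b)) (Function('o')(b, V) = Mul(4, Add(-5, Mul(-4, b))) = Add(-20, Mul(-16, b)))
Add(Mul(3, -23), Mul(1316, Function('x')(Function('o')(4, 5)))) = Add(Mul(3, -23), Mul(1316, Mul(11, Pow(Add(-20, Mul(-16, 4)), -1)))) = Add(-69, Mul(1316, Mul(11, Pow(Add(-20, -64), -1)))) = Add(-69, Mul(1316, Mul(11, Pow(-84, -1)))) = Add(-69, Mul(1316, Mul(11, Rational(-1, 84)))) = Add(-69, Mul(1316, Rational(-11, 84))) = Add(-69, Rational(-517, 3)) = Rational(-724, 3)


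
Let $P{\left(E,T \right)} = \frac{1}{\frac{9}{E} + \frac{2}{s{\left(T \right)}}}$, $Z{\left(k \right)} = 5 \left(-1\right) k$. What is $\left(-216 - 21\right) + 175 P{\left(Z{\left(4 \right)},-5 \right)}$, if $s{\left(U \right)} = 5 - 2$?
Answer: $\frac{7419}{13} \approx 570.69$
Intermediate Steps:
$s{\left(U \right)} = 3$ ($s{\left(U \right)} = 5 - 2 = 3$)
$Z{\left(k \right)} = - 5 k$
$P{\left(E,T \right)} = \frac{1}{\frac{2}{3} + \frac{9}{E}}$ ($P{\left(E,T \right)} = \frac{1}{\frac{9}{E} + \frac{2}{3}} = \frac{1}{\frac{2}{3} + \frac{9}{E}}$)
$\left(-216 - 21\right) + 175 P{\left(Z{\left(4 \right)},-5 \right)} = \left(-216 - 21\right) + 175 \frac{3 \left(\left(-5\right) 4\right)}{27 + 2 \left(\left(-5\right) 4\right)} = \left(-216 - 21\right) + 175 \cdot 3 \left(-20\right) \frac{1}{27 + 2 \left(-20\right)} = -237 + 175 \cdot 3 \left(-20\right) \frac{1}{27 - 40} = -237 + 175 \cdot 3 \left(-20\right) \frac{1}{-13} = -237 + 175 \cdot 3 \left(-20\right) \left(- \frac{1}{13}\right) = -237 + 175 \cdot \frac{60}{13} = -237 + \frac{10500}{13} = \frac{7419}{13}$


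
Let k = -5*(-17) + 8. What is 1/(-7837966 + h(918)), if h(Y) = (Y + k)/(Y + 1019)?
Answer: -1937/15182139131 ≈ -1.2758e-7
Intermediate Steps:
k = 93 (k = 85 + 8 = 93)
h(Y) = (93 + Y)/(1019 + Y) (h(Y) = (Y + 93)/(Y + 1019) = (93 + Y)/(1019 + Y))
1/(-7837966 + h(918)) = 1/(-7837966 + (93 + 918)/(1019 + 918)) = 1/(-7837966 + 1011/1937) = 1/(-15182139131/1937) = -1937/15182139131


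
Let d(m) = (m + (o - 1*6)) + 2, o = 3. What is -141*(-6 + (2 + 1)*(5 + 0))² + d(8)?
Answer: -11414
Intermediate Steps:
d(m) = -1 + m (d(m) = (m + (3 - 1*6)) + 2 = (m + (3 - 6)) + 2 = (m - 3) + 2 = (-3 + m) + 2 = -1 + m)
-141*(-6 + (2 + 1)*(5 + 0))² + d(8) = -141*(-6 + (2 + 1)*(5 + 0))² + (-1 + 8) = -141*(-6 + 3*5)² + 7 = -141*(-6 + 15)² + 7 = -141*9² + 7 = -141*81 + 7 = -11421 + 7 = -11414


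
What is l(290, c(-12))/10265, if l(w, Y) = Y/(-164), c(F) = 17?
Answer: -17/1683460 ≈ -1.0098e-5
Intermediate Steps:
l(w, Y) = -Y/164 (l(w, Y) = Y*(-1/164) = -Y/164)
l(290, c(-12))/10265 = -1/164*17/10265 = -17/164*1/10265 = -17/1683460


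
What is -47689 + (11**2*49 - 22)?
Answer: -41782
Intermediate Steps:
-47689 + (11**2*49 - 22) = -47689 + (121*49 - 22) = -47689 + (5929 - 22) = -47689 + 5907 = -41782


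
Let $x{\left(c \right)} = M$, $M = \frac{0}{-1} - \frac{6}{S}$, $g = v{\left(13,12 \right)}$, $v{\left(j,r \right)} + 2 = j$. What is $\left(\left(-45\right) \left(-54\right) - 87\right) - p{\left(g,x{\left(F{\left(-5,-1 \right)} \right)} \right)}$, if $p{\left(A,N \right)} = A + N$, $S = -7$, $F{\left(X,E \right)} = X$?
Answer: $\frac{16318}{7} \approx 2331.1$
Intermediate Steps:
$v{\left(j,r \right)} = -2 + j$
$g = 11$ ($g = -2 + 13 = 11$)
$M = \frac{6}{7}$ ($M = \frac{0}{-1} - \frac{6}{-7} = 0 \left(-1\right) - - \frac{6}{7} = 0 + \frac{6}{7} = \frac{6}{7} \approx 0.85714$)
$x{\left(c \right)} = \frac{6}{7}$
$\left(\left(-45\right) \left(-54\right) - 87\right) - p{\left(g,x{\left(F{\left(-5,-1 \right)} \right)} \right)} = \left(\left(-45\right) \left(-54\right) - 87\right) - \left(11 + \frac{6}{7}\right) = \left(2430 - 87\right) - \frac{83}{7} = 2343 - \frac{83}{7} = \frac{16318}{7}$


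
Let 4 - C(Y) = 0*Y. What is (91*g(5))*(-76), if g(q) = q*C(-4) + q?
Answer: -172900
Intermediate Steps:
C(Y) = 4 (C(Y) = 4 - 0*Y = 4 - 1*0 = 4 + 0 = 4)
g(q) = 5*q (g(q) = q*4 + q = 4*q + q = 5*q)
(91*g(5))*(-76) = (91*(5*5))*(-76) = (91*25)*(-76) = 2275*(-76) = -172900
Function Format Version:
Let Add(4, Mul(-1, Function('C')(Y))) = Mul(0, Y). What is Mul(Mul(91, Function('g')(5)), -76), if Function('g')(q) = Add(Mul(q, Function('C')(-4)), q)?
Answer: -172900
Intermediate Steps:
Function('C')(Y) = 4 (Function('C')(Y) = Add(4, Mul(-1, Mul(0, Y))) = Add(4, Mul(-1, 0)) = Add(4, 0) = 4)
Function('g')(q) = Mul(5, q) (Function('g')(q) = Add(Mul(q, 4), q) = Add(Mul(4, q), q) = Mul(5, q))
Mul(Mul(91, Function('g')(5)), -76) = Mul(Mul(91, Mul(5, 5)), -76) = Mul(Mul(91, 25), -76) = Mul(2275, -76) = -172900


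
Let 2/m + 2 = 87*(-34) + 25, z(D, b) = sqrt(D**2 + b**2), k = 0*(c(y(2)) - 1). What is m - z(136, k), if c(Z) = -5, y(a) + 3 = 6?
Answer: -399162/2935 ≈ -136.00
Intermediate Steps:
y(a) = 3 (y(a) = -3 + 6 = 3)
k = 0 (k = 0*(-5 - 1) = 0*(-6) = 0)
m = -2/2935 (m = 2/(-2 + (87*(-34) + 25)) = 2/(-2 + (-2958 + 25)) = 2/(-2 - 2933) = 2/(-2935) = 2*(-1/2935) = -2/2935 ≈ -0.00068143)
m - z(136, k) = -2/2935 - sqrt(136**2 + 0**2) = -2/2935 - sqrt(18496 + 0) = -2/2935 - sqrt(18496) = -2/2935 - 1*136 = -2/2935 - 136 = -399162/2935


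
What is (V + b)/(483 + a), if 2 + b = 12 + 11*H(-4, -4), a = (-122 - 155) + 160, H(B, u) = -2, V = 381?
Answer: 123/122 ≈ 1.0082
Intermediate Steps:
a = -117 (a = -277 + 160 = -117)
b = -12 (b = -2 + (12 + 11*(-2)) = -2 + (12 - 22) = -2 - 10 = -12)
(V + b)/(483 + a) = (381 - 12)/(483 - 117) = 369/366 = 369*(1/366) = 123/122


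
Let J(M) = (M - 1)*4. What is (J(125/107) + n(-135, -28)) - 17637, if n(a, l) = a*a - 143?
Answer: 47687/107 ≈ 445.67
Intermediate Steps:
n(a, l) = -143 + a² (n(a, l) = a² - 143 = -143 + a²)
J(M) = -4 + 4*M (J(M) = (-1 + M)*4 = -4 + 4*M)
(J(125/107) + n(-135, -28)) - 17637 = ((-4 + 4*(125/107)) + (-143 + (-135)²)) - 17637 = ((-4 + 4*(125*(1/107))) + (-143 + 18225)) - 17637 = ((-4 + 4*(125/107)) + 18082) - 17637 = ((-4 + 500/107) + 18082) - 17637 = (72/107 + 18082) - 17637 = 1934846/107 - 17637 = 47687/107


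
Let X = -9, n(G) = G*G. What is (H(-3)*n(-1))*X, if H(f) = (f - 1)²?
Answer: -144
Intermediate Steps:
H(f) = (-1 + f)²
n(G) = G²
(H(-3)*n(-1))*X = ((-1 - 3)²*(-1)²)*(-9) = ((-4)²*1)*(-9) = (16*1)*(-9) = 16*(-9) = -144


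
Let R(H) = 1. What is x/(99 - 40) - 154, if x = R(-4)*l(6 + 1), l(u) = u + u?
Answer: -9072/59 ≈ -153.76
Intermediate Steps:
l(u) = 2*u
x = 14 (x = 1*(2*(6 + 1)) = 1*(2*7) = 1*14 = 14)
x/(99 - 40) - 154 = 14/(99 - 40) - 154 = 14/59 - 154 = -9072/59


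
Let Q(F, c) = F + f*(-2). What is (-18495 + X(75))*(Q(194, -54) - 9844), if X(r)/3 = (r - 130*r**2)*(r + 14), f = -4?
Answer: 1882525485240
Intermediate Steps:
Q(F, c) = 8 + F (Q(F, c) = F - 4*(-2) = F + 8 = 8 + F)
X(r) = 3*(14 + r)*(r - 130*r**2) (X(r) = 3*((r - 130*r**2)*(r + 14)) = 3*((r - 130*r**2)*(14 + r)) = 3*((14 + r)*(r - 130*r**2)) = 3*(14 + r)*(r - 130*r**2))
(-18495 + X(75))*(Q(194, -54) - 9844) = (-18495 + 3*75*(14 - 1819*75 - 130*75**2))*((8 + 194) - 9844) = (-18495 + 3*75*(14 - 136425 - 130*5625))*(202 - 9844) = (-18495 + 3*75*(14 - 136425 - 731250))*(-9642) = (-18495 + 3*75*(-867661))*(-9642) = (-18495 - 195223725)*(-9642) = -195242220*(-9642) = 1882525485240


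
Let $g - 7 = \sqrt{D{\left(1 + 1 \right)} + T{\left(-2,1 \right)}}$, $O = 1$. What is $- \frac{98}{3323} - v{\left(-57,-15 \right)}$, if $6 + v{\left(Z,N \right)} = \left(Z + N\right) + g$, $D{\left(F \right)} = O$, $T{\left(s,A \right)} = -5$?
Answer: $\frac{235835}{3323} - 2 i \approx 70.97 - 2.0 i$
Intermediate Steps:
$D{\left(F \right)} = 1$
$g = 7 + 2 i$ ($g = 7 + \sqrt{1 - 5} = 7 + \sqrt{-4} = 7 + 2 i \approx 7.0 + 2.0 i$)
$v{\left(Z,N \right)} = 1 + N + Z + 2 i$ ($v{\left(Z,N \right)} = -6 + \left(\left(Z + N\right) + \left(7 + 2 i\right)\right) = -6 + \left(\left(N + Z\right) + \left(7 + 2 i\right)\right) = -6 + \left(7 + N + Z + 2 i\right) = 1 + N + Z + 2 i$)
$- \frac{98}{3323} - v{\left(-57,-15 \right)} = - \frac{98}{3323} - \left(1 - 15 - 57 + 2 i\right) = \left(-98\right) \frac{1}{3323} - \left(-71 + 2 i\right) = - \frac{98}{3323} + \left(71 - 2 i\right) = \frac{235835}{3323} - 2 i$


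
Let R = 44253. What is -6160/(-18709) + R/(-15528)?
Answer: -244092299/96837784 ≈ -2.5206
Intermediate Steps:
-6160/(-18709) + R/(-15528) = -6160/(-18709) + 44253/(-15528) = -6160*(-1/18709) + 44253*(-1/15528) = 6160/18709 - 14751/5176 = -244092299/96837784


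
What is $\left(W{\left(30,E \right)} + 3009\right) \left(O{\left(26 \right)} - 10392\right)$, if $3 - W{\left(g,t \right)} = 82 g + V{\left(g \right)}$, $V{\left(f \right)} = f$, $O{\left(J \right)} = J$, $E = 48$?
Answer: $-5411052$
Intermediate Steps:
$W{\left(g,t \right)} = 3 - 83 g$ ($W{\left(g,t \right)} = 3 - \left(82 g + g\right) = 3 - 83 g$)
$\left(W{\left(30,E \right)} + 3009\right) \left(O{\left(26 \right)} - 10392\right) = \left(\left(3 - 2490\right) + 3009\right) \left(26 - 10392\right) = \left(\left(3 - 2490\right) + 3009\right) \left(-10366\right) = \left(-2487 + 3009\right) \left(-10366\right) = 522 \left(-10366\right) = -5411052$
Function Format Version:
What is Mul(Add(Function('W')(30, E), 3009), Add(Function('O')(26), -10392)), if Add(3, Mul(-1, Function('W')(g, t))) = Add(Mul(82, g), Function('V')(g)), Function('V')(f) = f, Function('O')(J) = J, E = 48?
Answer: -5411052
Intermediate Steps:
Function('W')(g, t) = Add(3, Mul(-83, g)) (Function('W')(g, t) = Add(3, Mul(-1, Add(Mul(82, g), g))) = Add(3, Mul(-1, Mul(83, g))) = Add(3, Mul(-83, g)))
Mul(Add(Function('W')(30, E), 3009), Add(Function('O')(26), -10392)) = Mul(Add(Add(3, Mul(-83, 30)), 3009), Add(26, -10392)) = Mul(Add(Add(3, -2490), 3009), -10366) = Mul(Add(-2487, 3009), -10366) = Mul(522, -10366) = -5411052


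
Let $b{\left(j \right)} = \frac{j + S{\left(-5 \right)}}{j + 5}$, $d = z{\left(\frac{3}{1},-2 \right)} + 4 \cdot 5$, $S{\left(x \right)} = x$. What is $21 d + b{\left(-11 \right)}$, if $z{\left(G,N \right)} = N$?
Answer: $\frac{1142}{3} \approx 380.67$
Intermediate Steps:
$d = 18$ ($d = -2 + 4 \cdot 5 = -2 + 20 = 18$)
$b{\left(j \right)} = \frac{-5 + j}{5 + j}$ ($b{\left(j \right)} = \frac{j - 5}{j + 5} = \frac{-5 + j}{5 + j}$)
$21 d + b{\left(-11 \right)} = 21 \cdot 18 + \frac{-5 - 11}{5 - 11} = 378 + \frac{1}{-6} \left(-16\right) = 378 - - \frac{8}{3} = 378 + \frac{8}{3} = \frac{1142}{3}$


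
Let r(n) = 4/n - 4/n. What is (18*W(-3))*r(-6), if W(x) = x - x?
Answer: 0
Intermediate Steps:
W(x) = 0
r(n) = 0
(18*W(-3))*r(-6) = (18*0)*0 = 0*0 = 0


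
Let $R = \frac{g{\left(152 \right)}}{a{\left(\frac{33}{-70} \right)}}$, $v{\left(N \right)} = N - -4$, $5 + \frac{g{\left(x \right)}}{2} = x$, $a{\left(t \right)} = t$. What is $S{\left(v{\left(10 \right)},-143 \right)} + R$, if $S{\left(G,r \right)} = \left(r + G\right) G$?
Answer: $- \frac{26726}{11} \approx -2429.6$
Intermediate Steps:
$g{\left(x \right)} = -10 + 2 x$
$v{\left(N \right)} = 4 + N$ ($v{\left(N \right)} = N + 4 = 4 + N$)
$S{\left(G,r \right)} = G \left(G + r\right)$ ($S{\left(G,r \right)} = \left(G + r\right) G = G \left(G + r\right)$)
$R = - \frac{6860}{11}$ ($R = \frac{-10 + 2 \cdot 152}{33 \frac{1}{-70}} = \frac{-10 + 304}{33 \left(- \frac{1}{70}\right)} = \frac{294}{- \frac{33}{70}} = 294 \left(- \frac{70}{33}\right) = - \frac{6860}{11} \approx -623.64$)
$S{\left(v{\left(10 \right)},-143 \right)} + R = \left(4 + 10\right) \left(\left(4 + 10\right) - 143\right) - \frac{6860}{11} = 14 \left(14 - 143\right) - \frac{6860}{11} = 14 \left(-129\right) - \frac{6860}{11} = -1806 - \frac{6860}{11} = - \frac{26726}{11}$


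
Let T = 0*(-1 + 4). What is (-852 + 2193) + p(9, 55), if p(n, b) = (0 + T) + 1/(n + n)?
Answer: 24139/18 ≈ 1341.1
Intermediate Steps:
T = 0 (T = 0*3 = 0)
p(n, b) = 1/(2*n) (p(n, b) = (0 + 0) + 1/(n + n) = 0 + 1/(2*n) = 1/(2*n))
(-852 + 2193) + p(9, 55) = (-852 + 2193) + (1/2)/9 = 1341 + (1/2)*(1/9) = 1341 + 1/18 = 24139/18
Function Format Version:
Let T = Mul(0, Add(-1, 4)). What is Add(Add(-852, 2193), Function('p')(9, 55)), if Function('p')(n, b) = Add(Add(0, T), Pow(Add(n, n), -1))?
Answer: Rational(24139, 18) ≈ 1341.1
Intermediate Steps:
T = 0 (T = Mul(0, 3) = 0)
Function('p')(n, b) = Mul(Rational(1, 2), Pow(n, -1)) (Function('p')(n, b) = Add(Add(0, 0), Pow(Add(n, n), -1)) = Add(0, Pow(Mul(2, n), -1)) = Add(0, Mul(Rational(1, 2), Pow(n, -1))) = Mul(Rational(1, 2), Pow(n, -1)))
Add(Add(-852, 2193), Function('p')(9, 55)) = Add(Add(-852, 2193), Mul(Rational(1, 2), Pow(9, -1))) = Add(1341, Mul(Rational(1, 2), Rational(1, 9))) = Add(1341, Rational(1, 18)) = Rational(24139, 18)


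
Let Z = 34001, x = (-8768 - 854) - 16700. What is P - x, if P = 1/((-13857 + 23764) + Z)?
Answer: 1155746377/43908 ≈ 26322.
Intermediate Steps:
x = -26322 (x = -9622 - 16700 = -26322)
P = 1/43908 (P = 1/((-13857 + 23764) + 34001) = 1/(9907 + 34001) = 1/43908 ≈ 2.2775e-5)
P - x = 1/43908 - 1*(-26322) = 1/43908 + 26322 = 1155746377/43908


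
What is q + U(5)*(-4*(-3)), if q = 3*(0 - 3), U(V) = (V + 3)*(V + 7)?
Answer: 1143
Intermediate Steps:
U(V) = (3 + V)*(7 + V)
q = -9 (q = 3*(-3) = -9)
q + U(5)*(-4*(-3)) = -9 + (21 + 5² + 10*5)*(-4*(-3)) = -9 + (21 + 25 + 50)*12 = -9 + 96*12 = -9 + 1152 = 1143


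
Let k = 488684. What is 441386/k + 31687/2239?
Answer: 8236596581/547081738 ≈ 15.056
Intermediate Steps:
441386/k + 31687/2239 = 441386/488684 + 31687/2239 = 441386*(1/488684) + 31687*(1/2239) = 220693/244342 + 31687/2239 = 8236596581/547081738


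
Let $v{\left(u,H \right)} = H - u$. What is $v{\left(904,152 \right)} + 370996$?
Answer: $370244$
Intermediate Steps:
$v{\left(904,152 \right)} + 370996 = \left(152 - 904\right) + 370996 = -752 + 370996 = 370244$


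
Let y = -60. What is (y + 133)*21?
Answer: 1533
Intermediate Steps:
(y + 133)*21 = (-60 + 133)*21 = 73*21 = 1533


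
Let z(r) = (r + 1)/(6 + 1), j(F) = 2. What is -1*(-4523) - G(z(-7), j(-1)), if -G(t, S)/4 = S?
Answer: 4531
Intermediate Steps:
z(r) = ⅐ + r/7 (z(r) = (1 + r)/7 = (1 + r)*(⅐) = ⅐ + r/7)
G(t, S) = -4*S
-1*(-4523) - G(z(-7), j(-1)) = -1*(-4523) - (-4)*2 = 4523 - 1*(-8) = 4523 + 8 = 4531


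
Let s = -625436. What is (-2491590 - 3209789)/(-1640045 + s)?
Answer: 5701379/2265481 ≈ 2.5166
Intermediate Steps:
(-2491590 - 3209789)/(-1640045 + s) = (-2491590 - 3209789)/(-1640045 - 625436) = -5701379/(-2265481) = -5701379*(-1/2265481) = 5701379/2265481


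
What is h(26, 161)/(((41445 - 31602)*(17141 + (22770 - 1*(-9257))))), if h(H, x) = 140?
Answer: 5/17284308 ≈ 2.8928e-7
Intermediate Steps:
h(26, 161)/(((41445 - 31602)*(17141 + (22770 - 1*(-9257))))) = 140/(((41445 - 31602)*(17141 + (22770 - 1*(-9257))))) = 140/((9843*(17141 + (22770 + 9257)))) = 140/((9843*(17141 + 32027))) = 140/((9843*49168)) = 140/483960624 = 140*(1/483960624) = 5/17284308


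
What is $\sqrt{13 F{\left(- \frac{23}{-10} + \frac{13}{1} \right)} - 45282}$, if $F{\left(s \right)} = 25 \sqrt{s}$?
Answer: $\frac{\sqrt{-181128 + 390 \sqrt{170}}}{2} \approx 209.79 i$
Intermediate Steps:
$\sqrt{13 F{\left(- \frac{23}{-10} + \frac{13}{1} \right)} - 45282} = \sqrt{13 \cdot 25 \sqrt{- \frac{23}{-10} + \frac{13}{1}} - 45282} = \sqrt{13 \cdot 25 \sqrt{\left(-23\right) \left(- \frac{1}{10}\right) + 13 \cdot 1} - 45282} = \sqrt{13 \cdot 25 \sqrt{\frac{23}{10} + 13} - 45282} = \sqrt{13 \cdot 25 \sqrt{\frac{153}{10}} - 45282} = \sqrt{13 \cdot 25 \frac{3 \sqrt{170}}{10} - 45282} = \sqrt{13 \frac{15 \sqrt{170}}{2} - 45282} = \sqrt{\frac{195 \sqrt{170}}{2} - 45282} = \sqrt{-45282 + \frac{195 \sqrt{170}}{2}}$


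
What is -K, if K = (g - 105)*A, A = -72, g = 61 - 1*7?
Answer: -3672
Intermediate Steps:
g = 54 (g = 61 - 7 = 54)
K = 3672 (K = (54 - 105)*(-72) = -51*(-72) = 3672)
-K = -1*3672 = -3672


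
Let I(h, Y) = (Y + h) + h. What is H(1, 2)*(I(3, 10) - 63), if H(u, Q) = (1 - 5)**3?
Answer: 3008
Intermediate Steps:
H(u, Q) = -64 (H(u, Q) = (-4)**3 = -64)
I(h, Y) = Y + 2*h
H(1, 2)*(I(3, 10) - 63) = -64*((10 + 2*3) - 63) = -64*((10 + 6) - 63) = -64*(16 - 63) = -64*(-47) = 3008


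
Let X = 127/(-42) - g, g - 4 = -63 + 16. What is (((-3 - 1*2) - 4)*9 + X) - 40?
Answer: -3403/42 ≈ -81.024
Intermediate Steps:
g = -43 (g = 4 + (-63 + 16) = 4 - 47 = -43)
X = 1679/42 (X = 127/(-42) - 1*(-43) = 127*(-1/42) + 43 = -127/42 + 43 = 1679/42 ≈ 39.976)
(((-3 - 1*2) - 4)*9 + X) - 40 = (((-3 - 1*2) - 4)*9 + 1679/42) - 40 = (((-3 - 2) - 4)*9 + 1679/42) - 40 = ((-5 - 4)*9 + 1679/42) - 40 = (-9*9 + 1679/42) - 40 = (-81 + 1679/42) - 40 = -1723/42 - 40 = -3403/42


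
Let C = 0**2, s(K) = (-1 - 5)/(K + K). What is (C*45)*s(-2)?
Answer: 0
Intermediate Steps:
s(K) = -3/K (s(K) = -6*1/(2*K) = -3/K)
C = 0
(C*45)*s(-2) = (0*45)*(-3/(-2)) = 0*(-3*(-1/2)) = 0*(3/2) = 0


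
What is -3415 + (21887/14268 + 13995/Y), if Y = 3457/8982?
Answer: 1625164265939/49324476 ≈ 32948.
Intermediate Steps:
Y = 3457/8982 (Y = 3457*(1/8982) = 3457/8982 ≈ 0.38488)
-3415 + (21887/14268 + 13995/Y) = -3415 + (21887/14268 + 13995/(3457/8982)) = -3415 + (21887*(1/14268) + 13995*(8982/3457)) = -3415 + (21887/14268 + 125703090/3457) = -3415 + 1793607351479/49324476 = 1625164265939/49324476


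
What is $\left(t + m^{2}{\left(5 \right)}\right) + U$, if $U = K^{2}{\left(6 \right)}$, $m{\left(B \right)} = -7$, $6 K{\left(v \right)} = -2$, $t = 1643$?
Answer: $\frac{15229}{9} \approx 1692.1$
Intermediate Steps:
$K{\left(v \right)} = - \frac{1}{3}$ ($K{\left(v \right)} = \frac{1}{6} \left(-2\right) = - \frac{1}{3}$)
$U = \frac{1}{9}$ ($U = \left(- \frac{1}{3}\right)^{2} = \frac{1}{9} \approx 0.11111$)
$\left(t + m^{2}{\left(5 \right)}\right) + U = \left(1643 + \left(-7\right)^{2}\right) + \frac{1}{9} = \left(1643 + 49\right) + \frac{1}{9} = 1692 + \frac{1}{9} = \frac{15229}{9}$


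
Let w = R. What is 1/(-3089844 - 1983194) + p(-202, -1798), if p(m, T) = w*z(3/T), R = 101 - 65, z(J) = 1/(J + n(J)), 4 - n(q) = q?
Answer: 45657341/5073038 ≈ 9.0000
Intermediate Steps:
n(q) = 4 - q
z(J) = 1/4 (z(J) = 1/(J + (4 - J)) = 1/4)
R = 36
w = 36
p(m, T) = 9 (p(m, T) = 36*(1/4) = 9)
1/(-3089844 - 1983194) + p(-202, -1798) = 1/(-3089844 - 1983194) + 9 = 1/(-5073038) + 9 = -1/5073038 + 9 = 45657341/5073038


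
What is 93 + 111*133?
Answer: 14856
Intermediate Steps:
93 + 111*133 = 93 + 14763 = 14856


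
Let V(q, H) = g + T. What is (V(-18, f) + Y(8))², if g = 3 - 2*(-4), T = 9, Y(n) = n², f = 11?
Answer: 7056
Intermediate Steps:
g = 11 (g = 3 + 8 = 11)
V(q, H) = 20 (V(q, H) = 11 + 9 = 20)
(V(-18, f) + Y(8))² = (20 + 8²)² = (20 + 64)² = 84² = 7056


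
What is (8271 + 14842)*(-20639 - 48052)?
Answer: -1587655083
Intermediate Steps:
(8271 + 14842)*(-20639 - 48052) = 23113*(-68691) = -1587655083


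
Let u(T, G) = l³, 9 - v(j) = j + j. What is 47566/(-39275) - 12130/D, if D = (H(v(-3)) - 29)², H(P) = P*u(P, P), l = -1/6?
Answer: -2678057358334/172049989475 ≈ -15.566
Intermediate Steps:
v(j) = 9 - 2*j (v(j) = 9 - (j + j) = 9 - 2*j)
l = -⅙ (l = -1*⅙ = -⅙ ≈ -0.16667)
u(T, G) = -1/216 (u(T, G) = (-⅙)³ = -1/216)
H(P) = -P/216 (H(P) = P*(-1/216) = -P/216)
D = 4380649/5184 (D = (-(9 - 2*(-3))/216 - 29)² = (-(9 + 6)/216 - 29)² = (-1/216*15 - 29)² = (-5/72 - 29)² = (-2093/72)² = 4380649/5184 ≈ 845.03)
47566/(-39275) - 12130/D = 47566/(-39275) - 12130/4380649/5184 = 47566*(-1/39275) - 12130*5184/4380649 = -47566/39275 - 62881920/4380649 = -2678057358334/172049989475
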